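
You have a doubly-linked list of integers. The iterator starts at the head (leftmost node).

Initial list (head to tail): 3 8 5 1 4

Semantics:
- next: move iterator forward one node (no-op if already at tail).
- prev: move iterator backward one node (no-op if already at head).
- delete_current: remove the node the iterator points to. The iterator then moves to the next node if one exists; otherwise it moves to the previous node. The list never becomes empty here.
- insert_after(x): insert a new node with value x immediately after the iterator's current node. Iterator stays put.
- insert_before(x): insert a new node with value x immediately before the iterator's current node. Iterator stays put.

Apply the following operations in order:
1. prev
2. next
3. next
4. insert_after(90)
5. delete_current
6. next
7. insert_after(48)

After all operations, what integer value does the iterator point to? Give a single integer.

Answer: 1

Derivation:
After 1 (prev): list=[3, 8, 5, 1, 4] cursor@3
After 2 (next): list=[3, 8, 5, 1, 4] cursor@8
After 3 (next): list=[3, 8, 5, 1, 4] cursor@5
After 4 (insert_after(90)): list=[3, 8, 5, 90, 1, 4] cursor@5
After 5 (delete_current): list=[3, 8, 90, 1, 4] cursor@90
After 6 (next): list=[3, 8, 90, 1, 4] cursor@1
After 7 (insert_after(48)): list=[3, 8, 90, 1, 48, 4] cursor@1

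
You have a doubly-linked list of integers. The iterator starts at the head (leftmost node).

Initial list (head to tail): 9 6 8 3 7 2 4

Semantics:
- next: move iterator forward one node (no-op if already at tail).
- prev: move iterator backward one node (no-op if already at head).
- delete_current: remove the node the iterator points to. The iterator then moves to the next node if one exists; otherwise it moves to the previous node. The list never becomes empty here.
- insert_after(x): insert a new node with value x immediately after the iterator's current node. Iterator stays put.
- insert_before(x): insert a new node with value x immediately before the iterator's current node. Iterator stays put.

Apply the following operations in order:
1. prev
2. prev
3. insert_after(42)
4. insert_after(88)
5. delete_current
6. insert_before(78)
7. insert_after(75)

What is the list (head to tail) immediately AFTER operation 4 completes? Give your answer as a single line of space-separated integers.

Answer: 9 88 42 6 8 3 7 2 4

Derivation:
After 1 (prev): list=[9, 6, 8, 3, 7, 2, 4] cursor@9
After 2 (prev): list=[9, 6, 8, 3, 7, 2, 4] cursor@9
After 3 (insert_after(42)): list=[9, 42, 6, 8, 3, 7, 2, 4] cursor@9
After 4 (insert_after(88)): list=[9, 88, 42, 6, 8, 3, 7, 2, 4] cursor@9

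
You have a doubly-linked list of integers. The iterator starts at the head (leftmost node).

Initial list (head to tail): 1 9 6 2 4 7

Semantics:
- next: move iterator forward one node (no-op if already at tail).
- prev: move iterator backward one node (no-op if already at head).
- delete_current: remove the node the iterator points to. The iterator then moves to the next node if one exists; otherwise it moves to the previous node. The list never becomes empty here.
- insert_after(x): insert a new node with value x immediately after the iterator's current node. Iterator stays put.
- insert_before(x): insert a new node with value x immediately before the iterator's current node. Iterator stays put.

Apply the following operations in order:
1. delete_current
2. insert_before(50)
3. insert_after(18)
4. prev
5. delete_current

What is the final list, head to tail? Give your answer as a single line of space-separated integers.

Answer: 9 18 6 2 4 7

Derivation:
After 1 (delete_current): list=[9, 6, 2, 4, 7] cursor@9
After 2 (insert_before(50)): list=[50, 9, 6, 2, 4, 7] cursor@9
After 3 (insert_after(18)): list=[50, 9, 18, 6, 2, 4, 7] cursor@9
After 4 (prev): list=[50, 9, 18, 6, 2, 4, 7] cursor@50
After 5 (delete_current): list=[9, 18, 6, 2, 4, 7] cursor@9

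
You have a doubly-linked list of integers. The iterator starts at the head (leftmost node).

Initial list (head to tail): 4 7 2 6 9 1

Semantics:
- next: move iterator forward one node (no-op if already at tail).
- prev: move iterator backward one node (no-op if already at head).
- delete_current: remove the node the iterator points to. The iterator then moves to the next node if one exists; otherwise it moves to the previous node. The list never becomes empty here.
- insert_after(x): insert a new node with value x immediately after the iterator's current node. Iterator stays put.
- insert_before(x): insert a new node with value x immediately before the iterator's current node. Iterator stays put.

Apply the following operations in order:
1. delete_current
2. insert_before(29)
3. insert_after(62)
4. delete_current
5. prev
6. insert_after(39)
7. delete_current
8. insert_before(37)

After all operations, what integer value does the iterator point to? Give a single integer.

Answer: 39

Derivation:
After 1 (delete_current): list=[7, 2, 6, 9, 1] cursor@7
After 2 (insert_before(29)): list=[29, 7, 2, 6, 9, 1] cursor@7
After 3 (insert_after(62)): list=[29, 7, 62, 2, 6, 9, 1] cursor@7
After 4 (delete_current): list=[29, 62, 2, 6, 9, 1] cursor@62
After 5 (prev): list=[29, 62, 2, 6, 9, 1] cursor@29
After 6 (insert_after(39)): list=[29, 39, 62, 2, 6, 9, 1] cursor@29
After 7 (delete_current): list=[39, 62, 2, 6, 9, 1] cursor@39
After 8 (insert_before(37)): list=[37, 39, 62, 2, 6, 9, 1] cursor@39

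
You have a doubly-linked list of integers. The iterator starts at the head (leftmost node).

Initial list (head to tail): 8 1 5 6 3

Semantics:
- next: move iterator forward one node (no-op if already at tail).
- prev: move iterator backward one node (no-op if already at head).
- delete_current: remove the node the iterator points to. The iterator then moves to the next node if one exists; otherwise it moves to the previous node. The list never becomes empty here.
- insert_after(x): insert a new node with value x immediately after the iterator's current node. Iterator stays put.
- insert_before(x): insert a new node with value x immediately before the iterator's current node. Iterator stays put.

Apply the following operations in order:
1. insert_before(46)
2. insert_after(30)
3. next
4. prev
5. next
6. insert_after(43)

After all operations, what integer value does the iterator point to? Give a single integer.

After 1 (insert_before(46)): list=[46, 8, 1, 5, 6, 3] cursor@8
After 2 (insert_after(30)): list=[46, 8, 30, 1, 5, 6, 3] cursor@8
After 3 (next): list=[46, 8, 30, 1, 5, 6, 3] cursor@30
After 4 (prev): list=[46, 8, 30, 1, 5, 6, 3] cursor@8
After 5 (next): list=[46, 8, 30, 1, 5, 6, 3] cursor@30
After 6 (insert_after(43)): list=[46, 8, 30, 43, 1, 5, 6, 3] cursor@30

Answer: 30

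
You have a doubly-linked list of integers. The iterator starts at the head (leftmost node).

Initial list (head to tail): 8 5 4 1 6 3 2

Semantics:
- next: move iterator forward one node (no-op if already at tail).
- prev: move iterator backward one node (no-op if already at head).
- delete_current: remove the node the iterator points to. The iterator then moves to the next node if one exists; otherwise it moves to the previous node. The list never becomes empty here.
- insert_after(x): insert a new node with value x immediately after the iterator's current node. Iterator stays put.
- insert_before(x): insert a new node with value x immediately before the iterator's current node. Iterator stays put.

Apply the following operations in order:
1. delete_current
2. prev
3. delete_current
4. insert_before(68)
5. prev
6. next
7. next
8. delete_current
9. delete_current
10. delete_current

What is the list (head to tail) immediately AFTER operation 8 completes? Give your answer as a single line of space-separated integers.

After 1 (delete_current): list=[5, 4, 1, 6, 3, 2] cursor@5
After 2 (prev): list=[5, 4, 1, 6, 3, 2] cursor@5
After 3 (delete_current): list=[4, 1, 6, 3, 2] cursor@4
After 4 (insert_before(68)): list=[68, 4, 1, 6, 3, 2] cursor@4
After 5 (prev): list=[68, 4, 1, 6, 3, 2] cursor@68
After 6 (next): list=[68, 4, 1, 6, 3, 2] cursor@4
After 7 (next): list=[68, 4, 1, 6, 3, 2] cursor@1
After 8 (delete_current): list=[68, 4, 6, 3, 2] cursor@6

Answer: 68 4 6 3 2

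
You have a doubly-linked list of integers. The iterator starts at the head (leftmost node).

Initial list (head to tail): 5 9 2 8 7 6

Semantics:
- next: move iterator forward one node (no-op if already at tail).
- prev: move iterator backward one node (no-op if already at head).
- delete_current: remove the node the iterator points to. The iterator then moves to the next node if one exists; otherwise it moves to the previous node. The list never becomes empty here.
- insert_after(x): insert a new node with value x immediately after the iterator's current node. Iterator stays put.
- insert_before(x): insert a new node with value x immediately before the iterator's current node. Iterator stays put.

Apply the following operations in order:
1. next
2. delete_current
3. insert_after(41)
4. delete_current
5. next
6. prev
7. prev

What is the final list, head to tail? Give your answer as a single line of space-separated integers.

After 1 (next): list=[5, 9, 2, 8, 7, 6] cursor@9
After 2 (delete_current): list=[5, 2, 8, 7, 6] cursor@2
After 3 (insert_after(41)): list=[5, 2, 41, 8, 7, 6] cursor@2
After 4 (delete_current): list=[5, 41, 8, 7, 6] cursor@41
After 5 (next): list=[5, 41, 8, 7, 6] cursor@8
After 6 (prev): list=[5, 41, 8, 7, 6] cursor@41
After 7 (prev): list=[5, 41, 8, 7, 6] cursor@5

Answer: 5 41 8 7 6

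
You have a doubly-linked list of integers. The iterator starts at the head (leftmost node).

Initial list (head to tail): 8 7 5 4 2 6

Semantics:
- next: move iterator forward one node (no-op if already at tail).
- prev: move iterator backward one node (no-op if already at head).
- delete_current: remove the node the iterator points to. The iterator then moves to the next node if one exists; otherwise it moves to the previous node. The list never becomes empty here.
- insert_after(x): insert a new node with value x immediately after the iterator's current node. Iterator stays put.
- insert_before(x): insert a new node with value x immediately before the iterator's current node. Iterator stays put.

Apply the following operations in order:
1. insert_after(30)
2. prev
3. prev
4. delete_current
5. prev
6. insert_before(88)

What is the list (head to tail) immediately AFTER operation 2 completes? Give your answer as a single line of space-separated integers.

Answer: 8 30 7 5 4 2 6

Derivation:
After 1 (insert_after(30)): list=[8, 30, 7, 5, 4, 2, 6] cursor@8
After 2 (prev): list=[8, 30, 7, 5, 4, 2, 6] cursor@8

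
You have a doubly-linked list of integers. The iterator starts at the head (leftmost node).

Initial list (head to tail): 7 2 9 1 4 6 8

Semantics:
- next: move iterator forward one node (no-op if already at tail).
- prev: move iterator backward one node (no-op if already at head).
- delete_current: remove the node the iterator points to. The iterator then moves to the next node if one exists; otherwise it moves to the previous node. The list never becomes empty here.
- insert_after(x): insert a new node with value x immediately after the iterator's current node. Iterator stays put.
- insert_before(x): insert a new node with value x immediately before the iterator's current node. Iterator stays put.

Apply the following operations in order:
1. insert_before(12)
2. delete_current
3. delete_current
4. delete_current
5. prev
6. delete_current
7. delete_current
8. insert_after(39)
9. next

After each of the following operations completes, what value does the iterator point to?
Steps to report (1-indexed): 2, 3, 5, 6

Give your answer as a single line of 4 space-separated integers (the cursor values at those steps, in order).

Answer: 2 9 12 1

Derivation:
After 1 (insert_before(12)): list=[12, 7, 2, 9, 1, 4, 6, 8] cursor@7
After 2 (delete_current): list=[12, 2, 9, 1, 4, 6, 8] cursor@2
After 3 (delete_current): list=[12, 9, 1, 4, 6, 8] cursor@9
After 4 (delete_current): list=[12, 1, 4, 6, 8] cursor@1
After 5 (prev): list=[12, 1, 4, 6, 8] cursor@12
After 6 (delete_current): list=[1, 4, 6, 8] cursor@1
After 7 (delete_current): list=[4, 6, 8] cursor@4
After 8 (insert_after(39)): list=[4, 39, 6, 8] cursor@4
After 9 (next): list=[4, 39, 6, 8] cursor@39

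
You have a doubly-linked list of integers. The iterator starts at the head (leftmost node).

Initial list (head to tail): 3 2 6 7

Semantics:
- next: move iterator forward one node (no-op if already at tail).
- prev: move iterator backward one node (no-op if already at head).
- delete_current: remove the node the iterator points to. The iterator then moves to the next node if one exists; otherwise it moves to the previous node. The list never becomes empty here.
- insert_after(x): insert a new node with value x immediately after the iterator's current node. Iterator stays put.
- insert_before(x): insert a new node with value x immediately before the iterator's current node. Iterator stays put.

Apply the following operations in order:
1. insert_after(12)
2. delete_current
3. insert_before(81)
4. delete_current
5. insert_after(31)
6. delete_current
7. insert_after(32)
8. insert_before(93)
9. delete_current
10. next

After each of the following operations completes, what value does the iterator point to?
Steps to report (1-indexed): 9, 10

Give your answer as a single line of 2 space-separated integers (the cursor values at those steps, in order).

Answer: 32 6

Derivation:
After 1 (insert_after(12)): list=[3, 12, 2, 6, 7] cursor@3
After 2 (delete_current): list=[12, 2, 6, 7] cursor@12
After 3 (insert_before(81)): list=[81, 12, 2, 6, 7] cursor@12
After 4 (delete_current): list=[81, 2, 6, 7] cursor@2
After 5 (insert_after(31)): list=[81, 2, 31, 6, 7] cursor@2
After 6 (delete_current): list=[81, 31, 6, 7] cursor@31
After 7 (insert_after(32)): list=[81, 31, 32, 6, 7] cursor@31
After 8 (insert_before(93)): list=[81, 93, 31, 32, 6, 7] cursor@31
After 9 (delete_current): list=[81, 93, 32, 6, 7] cursor@32
After 10 (next): list=[81, 93, 32, 6, 7] cursor@6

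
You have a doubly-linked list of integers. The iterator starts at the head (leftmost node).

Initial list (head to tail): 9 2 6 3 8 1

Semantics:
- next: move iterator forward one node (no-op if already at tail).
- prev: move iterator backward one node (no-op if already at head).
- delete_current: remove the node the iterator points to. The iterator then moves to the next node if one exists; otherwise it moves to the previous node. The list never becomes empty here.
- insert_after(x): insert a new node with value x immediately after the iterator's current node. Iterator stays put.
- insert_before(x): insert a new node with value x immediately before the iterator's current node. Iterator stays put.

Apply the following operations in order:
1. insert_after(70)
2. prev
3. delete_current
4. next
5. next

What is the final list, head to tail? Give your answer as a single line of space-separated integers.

After 1 (insert_after(70)): list=[9, 70, 2, 6, 3, 8, 1] cursor@9
After 2 (prev): list=[9, 70, 2, 6, 3, 8, 1] cursor@9
After 3 (delete_current): list=[70, 2, 6, 3, 8, 1] cursor@70
After 4 (next): list=[70, 2, 6, 3, 8, 1] cursor@2
After 5 (next): list=[70, 2, 6, 3, 8, 1] cursor@6

Answer: 70 2 6 3 8 1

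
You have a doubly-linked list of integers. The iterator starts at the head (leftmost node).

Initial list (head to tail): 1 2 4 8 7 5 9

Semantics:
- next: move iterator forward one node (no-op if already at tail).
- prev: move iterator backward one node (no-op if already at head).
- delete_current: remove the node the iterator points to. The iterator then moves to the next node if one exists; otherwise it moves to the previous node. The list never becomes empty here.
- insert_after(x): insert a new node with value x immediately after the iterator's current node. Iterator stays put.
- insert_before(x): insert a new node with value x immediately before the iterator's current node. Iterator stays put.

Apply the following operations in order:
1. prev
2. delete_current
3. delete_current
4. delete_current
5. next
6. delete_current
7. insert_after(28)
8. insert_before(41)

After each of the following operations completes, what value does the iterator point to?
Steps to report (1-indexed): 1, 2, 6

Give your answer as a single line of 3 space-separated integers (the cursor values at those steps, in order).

After 1 (prev): list=[1, 2, 4, 8, 7, 5, 9] cursor@1
After 2 (delete_current): list=[2, 4, 8, 7, 5, 9] cursor@2
After 3 (delete_current): list=[4, 8, 7, 5, 9] cursor@4
After 4 (delete_current): list=[8, 7, 5, 9] cursor@8
After 5 (next): list=[8, 7, 5, 9] cursor@7
After 6 (delete_current): list=[8, 5, 9] cursor@5
After 7 (insert_after(28)): list=[8, 5, 28, 9] cursor@5
After 8 (insert_before(41)): list=[8, 41, 5, 28, 9] cursor@5

Answer: 1 2 5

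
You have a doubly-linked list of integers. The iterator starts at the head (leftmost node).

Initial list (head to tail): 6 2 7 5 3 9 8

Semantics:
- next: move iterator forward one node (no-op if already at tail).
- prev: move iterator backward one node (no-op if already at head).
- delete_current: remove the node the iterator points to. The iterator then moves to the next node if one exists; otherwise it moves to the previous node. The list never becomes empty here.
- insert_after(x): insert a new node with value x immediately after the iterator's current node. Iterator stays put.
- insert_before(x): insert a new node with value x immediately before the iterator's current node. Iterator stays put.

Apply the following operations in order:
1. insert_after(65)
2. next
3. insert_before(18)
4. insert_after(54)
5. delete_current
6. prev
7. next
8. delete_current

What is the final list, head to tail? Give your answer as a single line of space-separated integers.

Answer: 6 18 2 7 5 3 9 8

Derivation:
After 1 (insert_after(65)): list=[6, 65, 2, 7, 5, 3, 9, 8] cursor@6
After 2 (next): list=[6, 65, 2, 7, 5, 3, 9, 8] cursor@65
After 3 (insert_before(18)): list=[6, 18, 65, 2, 7, 5, 3, 9, 8] cursor@65
After 4 (insert_after(54)): list=[6, 18, 65, 54, 2, 7, 5, 3, 9, 8] cursor@65
After 5 (delete_current): list=[6, 18, 54, 2, 7, 5, 3, 9, 8] cursor@54
After 6 (prev): list=[6, 18, 54, 2, 7, 5, 3, 9, 8] cursor@18
After 7 (next): list=[6, 18, 54, 2, 7, 5, 3, 9, 8] cursor@54
After 8 (delete_current): list=[6, 18, 2, 7, 5, 3, 9, 8] cursor@2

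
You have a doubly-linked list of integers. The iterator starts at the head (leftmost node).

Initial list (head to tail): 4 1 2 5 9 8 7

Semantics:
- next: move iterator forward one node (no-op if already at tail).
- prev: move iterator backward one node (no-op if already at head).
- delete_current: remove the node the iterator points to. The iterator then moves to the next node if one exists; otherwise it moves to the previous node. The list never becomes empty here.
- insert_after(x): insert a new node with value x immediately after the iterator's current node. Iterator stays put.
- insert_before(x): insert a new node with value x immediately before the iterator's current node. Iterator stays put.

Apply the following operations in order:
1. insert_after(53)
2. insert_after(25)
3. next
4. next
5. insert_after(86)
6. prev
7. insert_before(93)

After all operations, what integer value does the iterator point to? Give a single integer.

Answer: 25

Derivation:
After 1 (insert_after(53)): list=[4, 53, 1, 2, 5, 9, 8, 7] cursor@4
After 2 (insert_after(25)): list=[4, 25, 53, 1, 2, 5, 9, 8, 7] cursor@4
After 3 (next): list=[4, 25, 53, 1, 2, 5, 9, 8, 7] cursor@25
After 4 (next): list=[4, 25, 53, 1, 2, 5, 9, 8, 7] cursor@53
After 5 (insert_after(86)): list=[4, 25, 53, 86, 1, 2, 5, 9, 8, 7] cursor@53
After 6 (prev): list=[4, 25, 53, 86, 1, 2, 5, 9, 8, 7] cursor@25
After 7 (insert_before(93)): list=[4, 93, 25, 53, 86, 1, 2, 5, 9, 8, 7] cursor@25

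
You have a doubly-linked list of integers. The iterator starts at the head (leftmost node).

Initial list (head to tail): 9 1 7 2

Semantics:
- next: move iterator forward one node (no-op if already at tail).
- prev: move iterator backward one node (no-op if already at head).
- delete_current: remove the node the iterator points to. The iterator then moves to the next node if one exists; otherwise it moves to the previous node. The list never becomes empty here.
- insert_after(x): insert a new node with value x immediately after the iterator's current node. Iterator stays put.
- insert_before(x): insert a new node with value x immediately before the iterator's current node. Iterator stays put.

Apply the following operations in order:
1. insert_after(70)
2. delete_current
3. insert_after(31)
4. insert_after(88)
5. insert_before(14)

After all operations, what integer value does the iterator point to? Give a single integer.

After 1 (insert_after(70)): list=[9, 70, 1, 7, 2] cursor@9
After 2 (delete_current): list=[70, 1, 7, 2] cursor@70
After 3 (insert_after(31)): list=[70, 31, 1, 7, 2] cursor@70
After 4 (insert_after(88)): list=[70, 88, 31, 1, 7, 2] cursor@70
After 5 (insert_before(14)): list=[14, 70, 88, 31, 1, 7, 2] cursor@70

Answer: 70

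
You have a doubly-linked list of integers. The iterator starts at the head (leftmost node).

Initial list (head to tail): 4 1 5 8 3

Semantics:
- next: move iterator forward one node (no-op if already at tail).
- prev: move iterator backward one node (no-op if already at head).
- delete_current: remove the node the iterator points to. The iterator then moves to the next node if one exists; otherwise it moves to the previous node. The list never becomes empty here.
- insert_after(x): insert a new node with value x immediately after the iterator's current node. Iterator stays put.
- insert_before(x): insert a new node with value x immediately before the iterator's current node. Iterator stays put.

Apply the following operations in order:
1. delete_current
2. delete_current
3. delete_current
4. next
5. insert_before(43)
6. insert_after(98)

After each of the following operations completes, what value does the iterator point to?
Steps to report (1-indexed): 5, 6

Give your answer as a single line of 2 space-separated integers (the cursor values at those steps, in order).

After 1 (delete_current): list=[1, 5, 8, 3] cursor@1
After 2 (delete_current): list=[5, 8, 3] cursor@5
After 3 (delete_current): list=[8, 3] cursor@8
After 4 (next): list=[8, 3] cursor@3
After 5 (insert_before(43)): list=[8, 43, 3] cursor@3
After 6 (insert_after(98)): list=[8, 43, 3, 98] cursor@3

Answer: 3 3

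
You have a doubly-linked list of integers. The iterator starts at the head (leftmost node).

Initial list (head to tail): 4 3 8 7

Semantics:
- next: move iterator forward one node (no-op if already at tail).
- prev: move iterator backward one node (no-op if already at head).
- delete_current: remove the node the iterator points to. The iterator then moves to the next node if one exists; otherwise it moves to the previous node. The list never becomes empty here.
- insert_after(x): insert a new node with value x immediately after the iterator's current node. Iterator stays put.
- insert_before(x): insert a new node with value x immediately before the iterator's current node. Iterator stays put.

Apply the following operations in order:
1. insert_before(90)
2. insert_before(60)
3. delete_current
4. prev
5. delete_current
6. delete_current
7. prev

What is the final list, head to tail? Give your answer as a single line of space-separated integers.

After 1 (insert_before(90)): list=[90, 4, 3, 8, 7] cursor@4
After 2 (insert_before(60)): list=[90, 60, 4, 3, 8, 7] cursor@4
After 3 (delete_current): list=[90, 60, 3, 8, 7] cursor@3
After 4 (prev): list=[90, 60, 3, 8, 7] cursor@60
After 5 (delete_current): list=[90, 3, 8, 7] cursor@3
After 6 (delete_current): list=[90, 8, 7] cursor@8
After 7 (prev): list=[90, 8, 7] cursor@90

Answer: 90 8 7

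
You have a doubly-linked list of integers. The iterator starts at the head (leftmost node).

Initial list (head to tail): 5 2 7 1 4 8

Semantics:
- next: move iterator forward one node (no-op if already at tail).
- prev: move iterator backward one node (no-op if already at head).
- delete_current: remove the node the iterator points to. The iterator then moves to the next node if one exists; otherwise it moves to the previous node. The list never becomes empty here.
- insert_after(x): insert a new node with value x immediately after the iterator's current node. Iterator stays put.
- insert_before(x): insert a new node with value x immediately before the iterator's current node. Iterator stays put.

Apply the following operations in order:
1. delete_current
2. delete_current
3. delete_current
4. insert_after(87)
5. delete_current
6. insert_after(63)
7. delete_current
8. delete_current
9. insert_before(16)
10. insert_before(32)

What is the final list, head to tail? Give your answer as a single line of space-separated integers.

Answer: 16 32 4 8

Derivation:
After 1 (delete_current): list=[2, 7, 1, 4, 8] cursor@2
After 2 (delete_current): list=[7, 1, 4, 8] cursor@7
After 3 (delete_current): list=[1, 4, 8] cursor@1
After 4 (insert_after(87)): list=[1, 87, 4, 8] cursor@1
After 5 (delete_current): list=[87, 4, 8] cursor@87
After 6 (insert_after(63)): list=[87, 63, 4, 8] cursor@87
After 7 (delete_current): list=[63, 4, 8] cursor@63
After 8 (delete_current): list=[4, 8] cursor@4
After 9 (insert_before(16)): list=[16, 4, 8] cursor@4
After 10 (insert_before(32)): list=[16, 32, 4, 8] cursor@4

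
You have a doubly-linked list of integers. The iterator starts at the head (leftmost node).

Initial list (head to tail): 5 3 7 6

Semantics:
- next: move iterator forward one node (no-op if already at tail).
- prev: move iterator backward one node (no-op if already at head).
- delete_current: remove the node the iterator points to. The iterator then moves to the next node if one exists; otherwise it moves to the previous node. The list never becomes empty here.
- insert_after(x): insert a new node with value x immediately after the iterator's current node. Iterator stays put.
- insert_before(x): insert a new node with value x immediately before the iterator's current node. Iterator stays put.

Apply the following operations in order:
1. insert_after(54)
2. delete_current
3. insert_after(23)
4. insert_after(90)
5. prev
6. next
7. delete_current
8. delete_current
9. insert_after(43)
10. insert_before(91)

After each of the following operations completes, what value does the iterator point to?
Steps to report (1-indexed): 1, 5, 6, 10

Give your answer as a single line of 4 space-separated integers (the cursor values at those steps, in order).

Answer: 5 54 90 3

Derivation:
After 1 (insert_after(54)): list=[5, 54, 3, 7, 6] cursor@5
After 2 (delete_current): list=[54, 3, 7, 6] cursor@54
After 3 (insert_after(23)): list=[54, 23, 3, 7, 6] cursor@54
After 4 (insert_after(90)): list=[54, 90, 23, 3, 7, 6] cursor@54
After 5 (prev): list=[54, 90, 23, 3, 7, 6] cursor@54
After 6 (next): list=[54, 90, 23, 3, 7, 6] cursor@90
After 7 (delete_current): list=[54, 23, 3, 7, 6] cursor@23
After 8 (delete_current): list=[54, 3, 7, 6] cursor@3
After 9 (insert_after(43)): list=[54, 3, 43, 7, 6] cursor@3
After 10 (insert_before(91)): list=[54, 91, 3, 43, 7, 6] cursor@3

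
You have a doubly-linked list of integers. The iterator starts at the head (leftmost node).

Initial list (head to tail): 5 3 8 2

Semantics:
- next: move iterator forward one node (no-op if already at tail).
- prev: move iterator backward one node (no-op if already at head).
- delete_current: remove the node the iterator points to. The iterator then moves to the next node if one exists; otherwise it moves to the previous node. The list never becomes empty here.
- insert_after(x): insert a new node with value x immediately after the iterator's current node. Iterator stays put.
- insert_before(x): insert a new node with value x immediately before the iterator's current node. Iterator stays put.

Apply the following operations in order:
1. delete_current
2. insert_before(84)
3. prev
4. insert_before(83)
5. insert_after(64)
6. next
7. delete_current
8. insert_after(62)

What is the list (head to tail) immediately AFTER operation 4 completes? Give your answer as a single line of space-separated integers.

After 1 (delete_current): list=[3, 8, 2] cursor@3
After 2 (insert_before(84)): list=[84, 3, 8, 2] cursor@3
After 3 (prev): list=[84, 3, 8, 2] cursor@84
After 4 (insert_before(83)): list=[83, 84, 3, 8, 2] cursor@84

Answer: 83 84 3 8 2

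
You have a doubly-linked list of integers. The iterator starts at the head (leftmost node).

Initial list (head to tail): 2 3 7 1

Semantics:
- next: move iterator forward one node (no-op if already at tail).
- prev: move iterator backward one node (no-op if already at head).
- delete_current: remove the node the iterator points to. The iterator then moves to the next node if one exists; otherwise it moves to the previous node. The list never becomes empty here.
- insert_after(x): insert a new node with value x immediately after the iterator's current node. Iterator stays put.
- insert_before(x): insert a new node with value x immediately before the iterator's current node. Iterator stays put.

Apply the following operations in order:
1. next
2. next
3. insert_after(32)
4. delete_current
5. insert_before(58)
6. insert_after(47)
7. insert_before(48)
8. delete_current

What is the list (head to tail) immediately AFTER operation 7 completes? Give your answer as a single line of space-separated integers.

After 1 (next): list=[2, 3, 7, 1] cursor@3
After 2 (next): list=[2, 3, 7, 1] cursor@7
After 3 (insert_after(32)): list=[2, 3, 7, 32, 1] cursor@7
After 4 (delete_current): list=[2, 3, 32, 1] cursor@32
After 5 (insert_before(58)): list=[2, 3, 58, 32, 1] cursor@32
After 6 (insert_after(47)): list=[2, 3, 58, 32, 47, 1] cursor@32
After 7 (insert_before(48)): list=[2, 3, 58, 48, 32, 47, 1] cursor@32

Answer: 2 3 58 48 32 47 1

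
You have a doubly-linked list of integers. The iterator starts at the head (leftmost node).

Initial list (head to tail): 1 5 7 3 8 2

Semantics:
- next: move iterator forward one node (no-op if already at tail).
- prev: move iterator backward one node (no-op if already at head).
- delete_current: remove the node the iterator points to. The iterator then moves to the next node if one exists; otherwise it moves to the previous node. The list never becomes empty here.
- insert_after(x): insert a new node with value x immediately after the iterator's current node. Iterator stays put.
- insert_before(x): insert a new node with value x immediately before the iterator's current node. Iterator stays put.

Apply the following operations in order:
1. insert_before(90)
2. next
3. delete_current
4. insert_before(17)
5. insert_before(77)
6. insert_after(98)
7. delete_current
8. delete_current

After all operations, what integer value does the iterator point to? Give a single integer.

Answer: 3

Derivation:
After 1 (insert_before(90)): list=[90, 1, 5, 7, 3, 8, 2] cursor@1
After 2 (next): list=[90, 1, 5, 7, 3, 8, 2] cursor@5
After 3 (delete_current): list=[90, 1, 7, 3, 8, 2] cursor@7
After 4 (insert_before(17)): list=[90, 1, 17, 7, 3, 8, 2] cursor@7
After 5 (insert_before(77)): list=[90, 1, 17, 77, 7, 3, 8, 2] cursor@7
After 6 (insert_after(98)): list=[90, 1, 17, 77, 7, 98, 3, 8, 2] cursor@7
After 7 (delete_current): list=[90, 1, 17, 77, 98, 3, 8, 2] cursor@98
After 8 (delete_current): list=[90, 1, 17, 77, 3, 8, 2] cursor@3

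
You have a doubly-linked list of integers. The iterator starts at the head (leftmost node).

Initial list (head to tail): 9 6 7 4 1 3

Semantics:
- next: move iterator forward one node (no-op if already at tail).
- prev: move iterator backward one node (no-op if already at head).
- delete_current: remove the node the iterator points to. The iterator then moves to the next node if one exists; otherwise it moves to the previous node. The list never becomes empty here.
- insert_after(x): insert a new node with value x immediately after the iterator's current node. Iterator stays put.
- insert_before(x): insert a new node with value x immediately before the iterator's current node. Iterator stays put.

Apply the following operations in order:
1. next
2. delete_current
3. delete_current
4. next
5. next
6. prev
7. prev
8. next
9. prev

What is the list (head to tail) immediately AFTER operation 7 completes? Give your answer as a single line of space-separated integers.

After 1 (next): list=[9, 6, 7, 4, 1, 3] cursor@6
After 2 (delete_current): list=[9, 7, 4, 1, 3] cursor@7
After 3 (delete_current): list=[9, 4, 1, 3] cursor@4
After 4 (next): list=[9, 4, 1, 3] cursor@1
After 5 (next): list=[9, 4, 1, 3] cursor@3
After 6 (prev): list=[9, 4, 1, 3] cursor@1
After 7 (prev): list=[9, 4, 1, 3] cursor@4

Answer: 9 4 1 3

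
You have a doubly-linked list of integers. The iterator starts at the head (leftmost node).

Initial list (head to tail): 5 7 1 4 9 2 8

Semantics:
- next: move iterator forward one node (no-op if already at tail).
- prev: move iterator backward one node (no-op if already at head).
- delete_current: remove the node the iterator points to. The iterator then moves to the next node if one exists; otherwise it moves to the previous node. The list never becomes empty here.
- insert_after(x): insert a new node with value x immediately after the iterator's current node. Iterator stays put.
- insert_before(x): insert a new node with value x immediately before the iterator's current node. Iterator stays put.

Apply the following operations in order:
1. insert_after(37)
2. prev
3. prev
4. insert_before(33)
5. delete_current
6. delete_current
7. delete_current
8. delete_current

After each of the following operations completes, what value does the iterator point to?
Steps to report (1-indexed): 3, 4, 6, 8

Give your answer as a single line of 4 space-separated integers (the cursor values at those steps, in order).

After 1 (insert_after(37)): list=[5, 37, 7, 1, 4, 9, 2, 8] cursor@5
After 2 (prev): list=[5, 37, 7, 1, 4, 9, 2, 8] cursor@5
After 3 (prev): list=[5, 37, 7, 1, 4, 9, 2, 8] cursor@5
After 4 (insert_before(33)): list=[33, 5, 37, 7, 1, 4, 9, 2, 8] cursor@5
After 5 (delete_current): list=[33, 37, 7, 1, 4, 9, 2, 8] cursor@37
After 6 (delete_current): list=[33, 7, 1, 4, 9, 2, 8] cursor@7
After 7 (delete_current): list=[33, 1, 4, 9, 2, 8] cursor@1
After 8 (delete_current): list=[33, 4, 9, 2, 8] cursor@4

Answer: 5 5 7 4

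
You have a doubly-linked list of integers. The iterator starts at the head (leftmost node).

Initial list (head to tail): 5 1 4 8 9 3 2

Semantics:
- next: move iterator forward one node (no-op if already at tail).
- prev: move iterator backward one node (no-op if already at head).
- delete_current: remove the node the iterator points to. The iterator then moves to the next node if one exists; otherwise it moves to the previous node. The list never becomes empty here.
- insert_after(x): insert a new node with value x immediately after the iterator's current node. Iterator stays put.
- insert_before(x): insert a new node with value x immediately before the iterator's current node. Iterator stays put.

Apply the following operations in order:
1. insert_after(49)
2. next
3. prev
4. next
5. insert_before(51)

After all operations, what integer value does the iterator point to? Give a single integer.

Answer: 49

Derivation:
After 1 (insert_after(49)): list=[5, 49, 1, 4, 8, 9, 3, 2] cursor@5
After 2 (next): list=[5, 49, 1, 4, 8, 9, 3, 2] cursor@49
After 3 (prev): list=[5, 49, 1, 4, 8, 9, 3, 2] cursor@5
After 4 (next): list=[5, 49, 1, 4, 8, 9, 3, 2] cursor@49
After 5 (insert_before(51)): list=[5, 51, 49, 1, 4, 8, 9, 3, 2] cursor@49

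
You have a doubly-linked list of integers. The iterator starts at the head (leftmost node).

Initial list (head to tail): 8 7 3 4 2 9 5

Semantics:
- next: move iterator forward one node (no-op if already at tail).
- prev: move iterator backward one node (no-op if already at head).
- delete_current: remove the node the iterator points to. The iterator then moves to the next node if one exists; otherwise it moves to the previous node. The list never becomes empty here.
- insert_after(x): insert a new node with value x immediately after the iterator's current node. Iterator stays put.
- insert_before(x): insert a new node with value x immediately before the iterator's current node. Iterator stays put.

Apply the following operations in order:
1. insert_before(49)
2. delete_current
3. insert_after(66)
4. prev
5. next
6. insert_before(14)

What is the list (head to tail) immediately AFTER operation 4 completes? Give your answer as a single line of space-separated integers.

After 1 (insert_before(49)): list=[49, 8, 7, 3, 4, 2, 9, 5] cursor@8
After 2 (delete_current): list=[49, 7, 3, 4, 2, 9, 5] cursor@7
After 3 (insert_after(66)): list=[49, 7, 66, 3, 4, 2, 9, 5] cursor@7
After 4 (prev): list=[49, 7, 66, 3, 4, 2, 9, 5] cursor@49

Answer: 49 7 66 3 4 2 9 5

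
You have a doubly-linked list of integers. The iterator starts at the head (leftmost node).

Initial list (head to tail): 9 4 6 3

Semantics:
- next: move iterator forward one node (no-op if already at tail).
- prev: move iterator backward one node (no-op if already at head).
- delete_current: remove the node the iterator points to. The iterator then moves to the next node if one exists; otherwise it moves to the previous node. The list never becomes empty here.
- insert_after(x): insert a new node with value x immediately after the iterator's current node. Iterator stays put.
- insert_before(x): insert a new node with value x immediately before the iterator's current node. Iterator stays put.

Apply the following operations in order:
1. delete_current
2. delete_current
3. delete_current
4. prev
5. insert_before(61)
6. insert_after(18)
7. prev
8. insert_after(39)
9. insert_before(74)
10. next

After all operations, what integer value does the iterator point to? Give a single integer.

After 1 (delete_current): list=[4, 6, 3] cursor@4
After 2 (delete_current): list=[6, 3] cursor@6
After 3 (delete_current): list=[3] cursor@3
After 4 (prev): list=[3] cursor@3
After 5 (insert_before(61)): list=[61, 3] cursor@3
After 6 (insert_after(18)): list=[61, 3, 18] cursor@3
After 7 (prev): list=[61, 3, 18] cursor@61
After 8 (insert_after(39)): list=[61, 39, 3, 18] cursor@61
After 9 (insert_before(74)): list=[74, 61, 39, 3, 18] cursor@61
After 10 (next): list=[74, 61, 39, 3, 18] cursor@39

Answer: 39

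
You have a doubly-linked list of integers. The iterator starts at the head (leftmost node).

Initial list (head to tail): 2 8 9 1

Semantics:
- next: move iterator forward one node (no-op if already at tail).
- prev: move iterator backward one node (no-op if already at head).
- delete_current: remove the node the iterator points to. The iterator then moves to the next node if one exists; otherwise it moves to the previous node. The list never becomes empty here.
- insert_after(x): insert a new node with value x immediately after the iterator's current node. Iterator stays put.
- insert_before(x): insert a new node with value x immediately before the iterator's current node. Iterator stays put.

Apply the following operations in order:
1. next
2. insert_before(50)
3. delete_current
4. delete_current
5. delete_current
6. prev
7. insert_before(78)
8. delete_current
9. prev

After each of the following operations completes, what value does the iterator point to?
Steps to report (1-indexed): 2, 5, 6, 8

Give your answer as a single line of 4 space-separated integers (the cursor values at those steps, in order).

After 1 (next): list=[2, 8, 9, 1] cursor@8
After 2 (insert_before(50)): list=[2, 50, 8, 9, 1] cursor@8
After 3 (delete_current): list=[2, 50, 9, 1] cursor@9
After 4 (delete_current): list=[2, 50, 1] cursor@1
After 5 (delete_current): list=[2, 50] cursor@50
After 6 (prev): list=[2, 50] cursor@2
After 7 (insert_before(78)): list=[78, 2, 50] cursor@2
After 8 (delete_current): list=[78, 50] cursor@50
After 9 (prev): list=[78, 50] cursor@78

Answer: 8 50 2 50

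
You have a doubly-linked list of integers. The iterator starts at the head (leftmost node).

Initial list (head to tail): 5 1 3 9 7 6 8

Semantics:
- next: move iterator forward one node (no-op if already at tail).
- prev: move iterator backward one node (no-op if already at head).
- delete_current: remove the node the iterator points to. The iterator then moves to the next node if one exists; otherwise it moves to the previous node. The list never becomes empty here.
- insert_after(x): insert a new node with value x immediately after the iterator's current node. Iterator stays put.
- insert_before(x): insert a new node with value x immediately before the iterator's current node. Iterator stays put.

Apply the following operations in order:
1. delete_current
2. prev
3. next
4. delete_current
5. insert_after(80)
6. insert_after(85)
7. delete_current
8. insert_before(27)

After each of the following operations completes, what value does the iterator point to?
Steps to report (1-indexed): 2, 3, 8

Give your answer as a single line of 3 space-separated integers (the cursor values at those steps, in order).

Answer: 1 3 85

Derivation:
After 1 (delete_current): list=[1, 3, 9, 7, 6, 8] cursor@1
After 2 (prev): list=[1, 3, 9, 7, 6, 8] cursor@1
After 3 (next): list=[1, 3, 9, 7, 6, 8] cursor@3
After 4 (delete_current): list=[1, 9, 7, 6, 8] cursor@9
After 5 (insert_after(80)): list=[1, 9, 80, 7, 6, 8] cursor@9
After 6 (insert_after(85)): list=[1, 9, 85, 80, 7, 6, 8] cursor@9
After 7 (delete_current): list=[1, 85, 80, 7, 6, 8] cursor@85
After 8 (insert_before(27)): list=[1, 27, 85, 80, 7, 6, 8] cursor@85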